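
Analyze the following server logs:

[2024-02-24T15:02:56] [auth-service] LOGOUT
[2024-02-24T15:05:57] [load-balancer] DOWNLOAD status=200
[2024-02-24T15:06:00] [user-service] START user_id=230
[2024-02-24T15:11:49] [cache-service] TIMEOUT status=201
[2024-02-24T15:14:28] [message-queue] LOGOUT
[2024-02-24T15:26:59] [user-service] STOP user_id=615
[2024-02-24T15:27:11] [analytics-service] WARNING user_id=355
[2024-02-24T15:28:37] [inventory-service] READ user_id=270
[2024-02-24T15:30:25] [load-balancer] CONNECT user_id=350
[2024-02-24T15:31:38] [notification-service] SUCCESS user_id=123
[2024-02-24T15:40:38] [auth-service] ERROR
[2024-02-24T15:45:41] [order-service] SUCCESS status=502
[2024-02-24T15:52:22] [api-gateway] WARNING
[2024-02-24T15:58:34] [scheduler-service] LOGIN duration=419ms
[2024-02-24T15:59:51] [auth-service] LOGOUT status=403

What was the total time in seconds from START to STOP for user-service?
1259

To calculate state duration:

1. Find START event for user-service: 2024-02-24T15:06:00
2. Find STOP event for user-service: 2024-02-24T15:26:59
3. Calculate duration: 2024-02-24T15:26:59 - 2024-02-24T15:06:00 = 1259 seconds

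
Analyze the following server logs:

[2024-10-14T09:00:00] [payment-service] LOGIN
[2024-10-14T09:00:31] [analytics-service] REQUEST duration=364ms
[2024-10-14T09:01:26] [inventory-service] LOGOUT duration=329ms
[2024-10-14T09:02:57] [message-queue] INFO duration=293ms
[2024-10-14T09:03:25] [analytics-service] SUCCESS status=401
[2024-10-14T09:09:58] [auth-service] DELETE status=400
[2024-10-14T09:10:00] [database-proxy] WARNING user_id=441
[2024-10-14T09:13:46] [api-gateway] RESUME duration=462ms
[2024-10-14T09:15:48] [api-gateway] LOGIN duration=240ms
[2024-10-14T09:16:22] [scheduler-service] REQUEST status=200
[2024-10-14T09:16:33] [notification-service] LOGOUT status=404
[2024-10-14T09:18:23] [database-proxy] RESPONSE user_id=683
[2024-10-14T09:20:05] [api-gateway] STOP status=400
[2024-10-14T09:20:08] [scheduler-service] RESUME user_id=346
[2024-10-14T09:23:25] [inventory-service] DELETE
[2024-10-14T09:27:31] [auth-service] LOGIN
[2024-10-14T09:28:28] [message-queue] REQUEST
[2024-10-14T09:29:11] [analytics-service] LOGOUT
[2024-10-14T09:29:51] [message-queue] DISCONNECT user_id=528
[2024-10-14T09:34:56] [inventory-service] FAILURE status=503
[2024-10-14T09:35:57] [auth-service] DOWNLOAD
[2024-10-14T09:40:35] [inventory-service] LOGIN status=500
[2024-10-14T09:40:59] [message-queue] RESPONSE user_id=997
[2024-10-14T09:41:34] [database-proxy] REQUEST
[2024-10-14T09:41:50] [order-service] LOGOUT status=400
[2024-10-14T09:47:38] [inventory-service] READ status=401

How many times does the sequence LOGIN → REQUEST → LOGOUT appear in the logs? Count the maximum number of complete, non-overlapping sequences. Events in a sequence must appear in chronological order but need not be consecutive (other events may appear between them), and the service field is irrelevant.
4

To count sequences:

1. Look for pattern: LOGIN → REQUEST → LOGOUT
2. Greedily scan the log in chronological order, matching each sequence element in turn (ignoring service)
3. Each time the full pattern completes, increment the count and restart matching from the next event
4. Complete non-overlapping sequences found: 4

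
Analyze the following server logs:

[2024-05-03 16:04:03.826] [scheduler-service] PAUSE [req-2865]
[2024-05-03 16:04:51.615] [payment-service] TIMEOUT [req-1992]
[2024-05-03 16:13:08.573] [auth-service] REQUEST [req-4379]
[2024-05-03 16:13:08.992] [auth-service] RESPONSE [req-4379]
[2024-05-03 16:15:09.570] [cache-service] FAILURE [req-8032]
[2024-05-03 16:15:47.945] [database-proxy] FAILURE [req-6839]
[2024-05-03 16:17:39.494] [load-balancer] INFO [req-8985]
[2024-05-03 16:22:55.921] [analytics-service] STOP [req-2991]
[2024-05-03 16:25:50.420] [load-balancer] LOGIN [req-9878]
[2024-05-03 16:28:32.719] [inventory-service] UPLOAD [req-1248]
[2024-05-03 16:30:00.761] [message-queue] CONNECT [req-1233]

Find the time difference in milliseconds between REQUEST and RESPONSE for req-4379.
419

To calculate latency:

1. Find REQUEST with id req-4379: 2024-05-03 16:13:08.573
2. Find RESPONSE with id req-4379: 2024-05-03 16:13:08.992
3. Latency: 2024-05-03 16:13:08.992 - 2024-05-03 16:13:08.573 = 419ms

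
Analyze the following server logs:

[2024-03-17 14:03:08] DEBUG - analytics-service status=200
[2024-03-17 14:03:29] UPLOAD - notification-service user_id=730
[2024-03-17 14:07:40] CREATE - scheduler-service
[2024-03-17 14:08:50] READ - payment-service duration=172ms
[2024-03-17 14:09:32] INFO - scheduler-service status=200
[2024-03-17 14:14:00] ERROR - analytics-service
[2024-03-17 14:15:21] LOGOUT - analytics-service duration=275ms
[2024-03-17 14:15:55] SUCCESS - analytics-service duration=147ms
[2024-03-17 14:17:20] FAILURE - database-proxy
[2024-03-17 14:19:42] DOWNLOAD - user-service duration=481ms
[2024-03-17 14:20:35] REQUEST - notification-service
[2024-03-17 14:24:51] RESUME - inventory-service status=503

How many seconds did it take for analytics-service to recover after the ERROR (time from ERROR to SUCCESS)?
115

To calculate recovery time:

1. Find ERROR event for analytics-service: 2024-03-17 14:14:00
2. Find next SUCCESS event for analytics-service: 2024-03-17 14:15:55
3. Recovery time: 2024-03-17 14:15:55 - 2024-03-17 14:14:00 = 115 seconds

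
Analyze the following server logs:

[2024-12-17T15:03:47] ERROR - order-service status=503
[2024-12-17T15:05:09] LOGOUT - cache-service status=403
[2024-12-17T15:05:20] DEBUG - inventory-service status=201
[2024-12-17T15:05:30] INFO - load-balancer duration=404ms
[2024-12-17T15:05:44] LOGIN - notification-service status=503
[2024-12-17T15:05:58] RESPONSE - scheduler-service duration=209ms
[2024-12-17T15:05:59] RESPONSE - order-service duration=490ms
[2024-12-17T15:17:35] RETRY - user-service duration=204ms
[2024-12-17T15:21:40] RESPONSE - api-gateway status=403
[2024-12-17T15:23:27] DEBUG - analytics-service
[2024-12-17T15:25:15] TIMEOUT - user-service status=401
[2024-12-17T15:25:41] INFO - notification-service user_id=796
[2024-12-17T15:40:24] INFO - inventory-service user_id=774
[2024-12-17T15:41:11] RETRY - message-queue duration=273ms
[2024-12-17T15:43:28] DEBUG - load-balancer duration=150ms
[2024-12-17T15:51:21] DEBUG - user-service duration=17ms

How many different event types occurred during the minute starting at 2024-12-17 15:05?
5

To count unique event types:

1. Filter events in the minute starting at 2024-12-17 15:05
2. Extract event types from matching entries
3. Count unique types: 5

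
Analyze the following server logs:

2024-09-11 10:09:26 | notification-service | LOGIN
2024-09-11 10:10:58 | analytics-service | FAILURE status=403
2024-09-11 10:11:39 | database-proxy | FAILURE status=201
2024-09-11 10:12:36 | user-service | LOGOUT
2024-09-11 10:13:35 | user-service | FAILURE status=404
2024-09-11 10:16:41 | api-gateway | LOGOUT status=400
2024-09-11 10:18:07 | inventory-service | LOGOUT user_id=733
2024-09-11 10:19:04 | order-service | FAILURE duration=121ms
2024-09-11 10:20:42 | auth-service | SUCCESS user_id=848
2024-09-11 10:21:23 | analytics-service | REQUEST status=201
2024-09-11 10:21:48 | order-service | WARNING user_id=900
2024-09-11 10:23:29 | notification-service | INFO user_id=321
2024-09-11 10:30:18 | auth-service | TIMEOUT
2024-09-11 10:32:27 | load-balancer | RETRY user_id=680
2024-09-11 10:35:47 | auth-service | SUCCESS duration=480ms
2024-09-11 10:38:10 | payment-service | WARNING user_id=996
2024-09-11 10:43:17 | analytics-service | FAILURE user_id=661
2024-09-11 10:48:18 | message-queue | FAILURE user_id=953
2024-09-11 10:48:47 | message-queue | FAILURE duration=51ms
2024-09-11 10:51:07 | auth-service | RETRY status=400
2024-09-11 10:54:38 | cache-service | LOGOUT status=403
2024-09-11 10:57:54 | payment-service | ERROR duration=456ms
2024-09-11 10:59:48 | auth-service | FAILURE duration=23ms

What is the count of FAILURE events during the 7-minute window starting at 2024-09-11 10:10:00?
3

To count events in the time window:

1. Window boundaries: 2024-09-11 10:10:00 to 2024-09-11 10:17:00
2. Filter for FAILURE events within this window
3. Count matching events: 3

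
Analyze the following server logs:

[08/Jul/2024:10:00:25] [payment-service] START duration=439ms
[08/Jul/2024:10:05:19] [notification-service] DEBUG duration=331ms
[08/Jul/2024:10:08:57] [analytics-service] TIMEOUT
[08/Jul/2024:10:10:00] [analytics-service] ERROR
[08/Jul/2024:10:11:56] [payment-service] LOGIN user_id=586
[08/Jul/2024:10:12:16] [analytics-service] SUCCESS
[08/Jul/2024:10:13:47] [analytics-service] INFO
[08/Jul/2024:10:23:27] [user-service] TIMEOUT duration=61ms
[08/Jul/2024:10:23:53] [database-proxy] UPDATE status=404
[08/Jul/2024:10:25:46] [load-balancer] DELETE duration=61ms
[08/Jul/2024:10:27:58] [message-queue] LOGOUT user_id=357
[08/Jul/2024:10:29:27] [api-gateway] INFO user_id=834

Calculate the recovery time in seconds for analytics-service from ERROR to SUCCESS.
136

To calculate recovery time:

1. Find ERROR event for analytics-service: 08/Jul/2024:10:10:00
2. Find next SUCCESS event for analytics-service: 08/Jul/2024:10:12:16
3. Recovery time: 08/Jul/2024:10:12:16 - 08/Jul/2024:10:10:00 = 136 seconds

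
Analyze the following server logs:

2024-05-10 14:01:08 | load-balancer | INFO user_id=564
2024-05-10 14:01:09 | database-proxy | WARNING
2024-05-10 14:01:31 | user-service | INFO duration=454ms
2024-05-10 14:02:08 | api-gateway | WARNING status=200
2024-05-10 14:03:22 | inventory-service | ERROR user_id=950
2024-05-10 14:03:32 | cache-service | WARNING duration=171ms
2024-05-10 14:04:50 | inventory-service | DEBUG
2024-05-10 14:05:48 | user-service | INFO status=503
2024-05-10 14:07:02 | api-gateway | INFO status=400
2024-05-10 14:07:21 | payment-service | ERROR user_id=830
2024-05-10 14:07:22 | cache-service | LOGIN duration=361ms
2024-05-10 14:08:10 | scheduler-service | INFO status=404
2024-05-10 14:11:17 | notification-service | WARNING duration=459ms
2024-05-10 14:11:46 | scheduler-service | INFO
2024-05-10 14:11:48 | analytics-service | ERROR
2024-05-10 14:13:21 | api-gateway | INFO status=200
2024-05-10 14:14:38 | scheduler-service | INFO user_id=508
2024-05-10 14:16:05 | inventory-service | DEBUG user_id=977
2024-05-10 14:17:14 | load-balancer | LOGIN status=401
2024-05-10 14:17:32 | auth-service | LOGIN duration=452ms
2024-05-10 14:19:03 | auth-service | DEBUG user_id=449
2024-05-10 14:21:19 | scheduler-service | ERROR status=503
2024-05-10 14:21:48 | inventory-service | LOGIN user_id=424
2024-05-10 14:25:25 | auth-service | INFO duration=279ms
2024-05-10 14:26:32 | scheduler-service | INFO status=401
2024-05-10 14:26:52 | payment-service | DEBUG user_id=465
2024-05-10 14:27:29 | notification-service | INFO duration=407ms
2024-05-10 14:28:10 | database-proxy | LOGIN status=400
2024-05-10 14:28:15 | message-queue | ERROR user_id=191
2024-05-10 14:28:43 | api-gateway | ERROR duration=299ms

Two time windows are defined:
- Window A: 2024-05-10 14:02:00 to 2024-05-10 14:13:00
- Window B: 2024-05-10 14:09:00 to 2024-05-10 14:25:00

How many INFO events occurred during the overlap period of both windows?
1

To find overlap events:

1. Window A: 2024-05-10 14:02:00 to 2024-05-10 14:13:00
2. Window B: 2024-05-10 14:09:00 to 2024-05-10 14:25:00
3. Overlap period: 2024-05-10 14:09:00 to 2024-05-10 14:13:00
4. Count INFO events in overlap: 1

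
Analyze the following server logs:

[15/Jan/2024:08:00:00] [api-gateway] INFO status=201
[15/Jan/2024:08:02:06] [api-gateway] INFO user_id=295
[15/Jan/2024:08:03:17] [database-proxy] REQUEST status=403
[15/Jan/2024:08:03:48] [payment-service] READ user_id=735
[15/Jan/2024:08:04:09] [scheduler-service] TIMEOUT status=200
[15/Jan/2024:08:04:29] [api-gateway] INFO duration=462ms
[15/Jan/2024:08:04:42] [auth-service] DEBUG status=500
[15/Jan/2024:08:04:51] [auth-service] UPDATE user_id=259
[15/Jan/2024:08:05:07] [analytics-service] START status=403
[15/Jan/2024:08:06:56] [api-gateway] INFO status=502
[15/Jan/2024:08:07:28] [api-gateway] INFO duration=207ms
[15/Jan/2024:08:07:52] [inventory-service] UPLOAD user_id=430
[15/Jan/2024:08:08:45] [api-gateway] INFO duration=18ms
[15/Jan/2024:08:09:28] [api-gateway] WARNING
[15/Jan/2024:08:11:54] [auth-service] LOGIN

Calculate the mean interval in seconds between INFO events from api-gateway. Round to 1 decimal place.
105.0

To calculate average interval:

1. Find all INFO events for api-gateway in order
2. Calculate time gaps between consecutive events
3. Compute mean of gaps: 525 / 5 = 105.0 seconds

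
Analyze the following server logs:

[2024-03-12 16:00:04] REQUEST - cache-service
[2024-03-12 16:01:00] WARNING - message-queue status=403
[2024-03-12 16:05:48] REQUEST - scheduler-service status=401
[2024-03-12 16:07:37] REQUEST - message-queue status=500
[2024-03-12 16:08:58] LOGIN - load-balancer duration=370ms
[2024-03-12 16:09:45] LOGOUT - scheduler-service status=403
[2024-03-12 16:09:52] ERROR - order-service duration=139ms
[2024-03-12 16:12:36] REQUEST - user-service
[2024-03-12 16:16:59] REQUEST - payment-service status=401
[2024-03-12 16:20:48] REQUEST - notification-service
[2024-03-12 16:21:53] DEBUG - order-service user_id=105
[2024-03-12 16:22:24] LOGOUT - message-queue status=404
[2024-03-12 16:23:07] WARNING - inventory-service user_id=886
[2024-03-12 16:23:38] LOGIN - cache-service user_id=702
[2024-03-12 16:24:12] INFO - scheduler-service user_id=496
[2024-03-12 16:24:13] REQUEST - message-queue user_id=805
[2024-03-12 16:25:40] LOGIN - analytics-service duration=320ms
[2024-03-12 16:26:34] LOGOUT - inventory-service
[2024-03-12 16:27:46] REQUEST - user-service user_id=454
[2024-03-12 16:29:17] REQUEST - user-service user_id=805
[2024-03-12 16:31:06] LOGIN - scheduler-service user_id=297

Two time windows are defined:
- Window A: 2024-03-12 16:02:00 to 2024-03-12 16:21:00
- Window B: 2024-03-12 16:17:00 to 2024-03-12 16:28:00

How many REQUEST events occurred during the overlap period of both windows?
1

To find overlap events:

1. Window A: 2024-03-12 16:02:00 to 2024-03-12 16:21:00
2. Window B: 2024-03-12 16:17:00 to 2024-03-12 16:28:00
3. Overlap period: 2024-03-12 16:17:00 to 2024-03-12 16:21:00
4. Count REQUEST events in overlap: 1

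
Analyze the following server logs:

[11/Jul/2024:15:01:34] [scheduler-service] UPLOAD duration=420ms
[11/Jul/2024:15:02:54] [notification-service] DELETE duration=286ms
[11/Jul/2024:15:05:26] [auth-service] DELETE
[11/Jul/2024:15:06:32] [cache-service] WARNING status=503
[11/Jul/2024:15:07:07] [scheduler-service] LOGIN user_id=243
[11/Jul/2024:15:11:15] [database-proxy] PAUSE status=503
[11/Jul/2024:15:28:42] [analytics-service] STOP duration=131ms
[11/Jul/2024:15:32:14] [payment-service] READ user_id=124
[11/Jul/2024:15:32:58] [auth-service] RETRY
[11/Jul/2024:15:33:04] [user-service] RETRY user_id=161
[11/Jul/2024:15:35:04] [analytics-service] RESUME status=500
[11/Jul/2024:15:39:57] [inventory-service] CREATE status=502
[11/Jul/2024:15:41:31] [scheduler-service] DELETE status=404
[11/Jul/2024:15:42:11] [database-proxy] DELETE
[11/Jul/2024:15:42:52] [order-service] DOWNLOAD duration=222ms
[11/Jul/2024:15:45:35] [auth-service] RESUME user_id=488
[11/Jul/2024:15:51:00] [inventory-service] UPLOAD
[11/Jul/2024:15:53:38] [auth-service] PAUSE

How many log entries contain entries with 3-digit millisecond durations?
4

To find matching entries:

1. Pattern to match: entries with 3-digit millisecond durations
2. Scan each log entry for the pattern
3. Count matches: 4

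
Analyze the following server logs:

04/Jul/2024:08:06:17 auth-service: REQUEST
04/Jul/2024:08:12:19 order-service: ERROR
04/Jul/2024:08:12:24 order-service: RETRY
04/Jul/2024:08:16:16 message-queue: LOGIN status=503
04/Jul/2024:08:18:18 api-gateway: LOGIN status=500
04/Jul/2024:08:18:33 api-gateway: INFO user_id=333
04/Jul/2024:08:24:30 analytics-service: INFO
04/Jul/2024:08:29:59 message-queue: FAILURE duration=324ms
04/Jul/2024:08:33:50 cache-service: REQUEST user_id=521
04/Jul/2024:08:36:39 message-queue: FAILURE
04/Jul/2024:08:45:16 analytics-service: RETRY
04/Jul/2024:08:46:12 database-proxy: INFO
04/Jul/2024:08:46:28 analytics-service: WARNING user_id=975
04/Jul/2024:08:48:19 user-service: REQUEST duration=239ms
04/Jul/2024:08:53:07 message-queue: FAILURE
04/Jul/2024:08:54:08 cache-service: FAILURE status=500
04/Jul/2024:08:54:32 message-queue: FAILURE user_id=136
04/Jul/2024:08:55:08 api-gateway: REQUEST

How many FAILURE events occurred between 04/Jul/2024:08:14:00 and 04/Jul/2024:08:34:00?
1

To count events in the time window:

1. Window boundaries: 04/Jul/2024:08:14:00 to 04/Jul/2024:08:34:00
2. Filter for FAILURE events within this window
3. Count matching events: 1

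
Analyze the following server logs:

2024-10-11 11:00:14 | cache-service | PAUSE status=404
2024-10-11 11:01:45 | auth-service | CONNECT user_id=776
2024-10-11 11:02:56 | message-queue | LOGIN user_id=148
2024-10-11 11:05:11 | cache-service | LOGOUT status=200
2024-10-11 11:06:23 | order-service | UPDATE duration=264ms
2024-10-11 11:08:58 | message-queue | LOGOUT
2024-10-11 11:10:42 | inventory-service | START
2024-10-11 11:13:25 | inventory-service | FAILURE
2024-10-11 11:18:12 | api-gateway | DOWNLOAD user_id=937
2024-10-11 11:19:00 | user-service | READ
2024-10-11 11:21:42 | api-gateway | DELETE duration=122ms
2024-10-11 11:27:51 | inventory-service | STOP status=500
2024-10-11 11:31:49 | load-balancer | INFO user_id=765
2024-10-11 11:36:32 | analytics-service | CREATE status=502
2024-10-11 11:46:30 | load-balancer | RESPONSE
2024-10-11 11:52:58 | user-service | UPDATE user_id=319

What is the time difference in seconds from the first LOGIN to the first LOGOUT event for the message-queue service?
362

To find the time between events:

1. Locate the first LOGIN event for message-queue: 2024-10-11 11:02:56
2. Locate the first LOGOUT event for message-queue: 2024-10-11 11:08:58
3. Calculate the difference: 2024-10-11 11:08:58 - 2024-10-11 11:02:56 = 362 seconds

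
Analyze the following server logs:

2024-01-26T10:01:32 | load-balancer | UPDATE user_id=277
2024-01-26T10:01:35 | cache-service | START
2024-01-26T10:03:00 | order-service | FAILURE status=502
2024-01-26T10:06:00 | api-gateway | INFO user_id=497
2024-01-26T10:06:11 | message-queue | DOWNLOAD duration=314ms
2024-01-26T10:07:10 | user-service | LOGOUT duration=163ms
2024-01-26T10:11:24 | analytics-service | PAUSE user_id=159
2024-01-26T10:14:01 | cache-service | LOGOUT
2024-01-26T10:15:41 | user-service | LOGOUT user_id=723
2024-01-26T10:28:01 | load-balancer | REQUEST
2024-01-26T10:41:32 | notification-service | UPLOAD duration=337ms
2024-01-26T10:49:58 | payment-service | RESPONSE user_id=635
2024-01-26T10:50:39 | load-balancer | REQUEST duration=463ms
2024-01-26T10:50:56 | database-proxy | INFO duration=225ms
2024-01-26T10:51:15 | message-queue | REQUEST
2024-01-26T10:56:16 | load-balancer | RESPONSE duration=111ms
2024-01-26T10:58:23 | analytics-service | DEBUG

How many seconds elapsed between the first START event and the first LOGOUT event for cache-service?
746

To find the time between events:

1. Locate the first START event for cache-service: 2024-01-26T10:01:35
2. Locate the first LOGOUT event for cache-service: 2024-01-26T10:14:01
3. Calculate the difference: 2024-01-26T10:14:01 - 2024-01-26T10:01:35 = 746 seconds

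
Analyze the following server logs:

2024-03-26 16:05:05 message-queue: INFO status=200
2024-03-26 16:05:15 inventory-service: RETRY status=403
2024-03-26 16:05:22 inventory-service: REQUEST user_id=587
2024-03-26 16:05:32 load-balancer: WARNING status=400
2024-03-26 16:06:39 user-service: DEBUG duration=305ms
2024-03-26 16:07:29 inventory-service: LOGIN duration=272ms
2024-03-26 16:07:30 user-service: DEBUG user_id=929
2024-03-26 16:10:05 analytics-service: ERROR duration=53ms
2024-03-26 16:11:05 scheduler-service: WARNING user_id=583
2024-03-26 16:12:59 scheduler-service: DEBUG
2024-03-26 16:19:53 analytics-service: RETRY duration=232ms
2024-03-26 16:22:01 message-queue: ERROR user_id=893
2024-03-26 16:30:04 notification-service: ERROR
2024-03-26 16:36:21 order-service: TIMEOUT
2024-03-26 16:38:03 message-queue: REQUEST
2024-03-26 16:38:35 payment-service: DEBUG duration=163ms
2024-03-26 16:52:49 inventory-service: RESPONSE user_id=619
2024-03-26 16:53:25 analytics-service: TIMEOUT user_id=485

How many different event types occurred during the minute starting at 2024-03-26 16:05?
4

To count unique event types:

1. Filter events in the minute starting at 2024-03-26 16:05
2. Extract event types from matching entries
3. Count unique types: 4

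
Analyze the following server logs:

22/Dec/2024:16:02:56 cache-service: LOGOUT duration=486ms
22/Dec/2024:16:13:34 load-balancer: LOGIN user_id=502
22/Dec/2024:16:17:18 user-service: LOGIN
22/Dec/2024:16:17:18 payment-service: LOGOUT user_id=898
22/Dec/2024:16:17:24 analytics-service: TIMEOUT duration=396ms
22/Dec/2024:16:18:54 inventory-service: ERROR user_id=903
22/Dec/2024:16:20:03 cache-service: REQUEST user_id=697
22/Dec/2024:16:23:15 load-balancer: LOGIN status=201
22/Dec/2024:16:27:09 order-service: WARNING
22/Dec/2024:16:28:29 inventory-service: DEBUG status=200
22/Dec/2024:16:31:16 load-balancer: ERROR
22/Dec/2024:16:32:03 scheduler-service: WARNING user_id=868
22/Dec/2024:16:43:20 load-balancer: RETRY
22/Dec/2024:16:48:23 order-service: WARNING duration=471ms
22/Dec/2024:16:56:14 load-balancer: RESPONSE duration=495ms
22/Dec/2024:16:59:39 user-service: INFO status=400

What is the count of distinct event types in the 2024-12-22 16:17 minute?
3

To count unique event types:

1. Filter events in the minute starting at 2024-12-22 16:17
2. Extract event types from matching entries
3. Count unique types: 3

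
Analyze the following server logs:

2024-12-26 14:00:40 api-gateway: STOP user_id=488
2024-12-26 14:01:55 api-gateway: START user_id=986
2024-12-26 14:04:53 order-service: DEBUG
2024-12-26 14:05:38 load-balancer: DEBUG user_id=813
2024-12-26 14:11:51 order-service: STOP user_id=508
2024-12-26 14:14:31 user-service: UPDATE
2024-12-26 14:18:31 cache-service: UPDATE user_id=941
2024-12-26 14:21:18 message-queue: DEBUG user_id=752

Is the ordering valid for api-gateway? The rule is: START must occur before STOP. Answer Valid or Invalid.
Invalid

To validate ordering:

1. Required order: START → STOP
2. Rule: START must occur before STOP
3. Check actual order of events for api-gateway
4. Result: Invalid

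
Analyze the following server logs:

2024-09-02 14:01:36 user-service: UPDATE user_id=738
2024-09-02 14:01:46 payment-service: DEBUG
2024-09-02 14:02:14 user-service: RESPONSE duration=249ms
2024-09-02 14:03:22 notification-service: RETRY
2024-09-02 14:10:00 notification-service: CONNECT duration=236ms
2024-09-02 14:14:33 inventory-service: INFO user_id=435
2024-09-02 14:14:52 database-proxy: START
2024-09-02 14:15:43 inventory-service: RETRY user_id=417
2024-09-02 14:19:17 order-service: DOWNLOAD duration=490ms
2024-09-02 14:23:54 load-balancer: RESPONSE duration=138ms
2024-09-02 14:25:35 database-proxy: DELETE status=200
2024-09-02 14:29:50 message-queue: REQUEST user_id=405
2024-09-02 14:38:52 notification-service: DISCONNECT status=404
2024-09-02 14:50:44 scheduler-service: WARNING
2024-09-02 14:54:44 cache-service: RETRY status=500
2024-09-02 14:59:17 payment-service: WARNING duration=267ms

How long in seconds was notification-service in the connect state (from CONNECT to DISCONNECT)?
1732

To calculate state duration:

1. Find CONNECT event for notification-service: 2024-09-02 14:10:00
2. Find DISCONNECT event for notification-service: 2024-09-02 14:38:52
3. Calculate duration: 2024-09-02 14:38:52 - 2024-09-02 14:10:00 = 1732 seconds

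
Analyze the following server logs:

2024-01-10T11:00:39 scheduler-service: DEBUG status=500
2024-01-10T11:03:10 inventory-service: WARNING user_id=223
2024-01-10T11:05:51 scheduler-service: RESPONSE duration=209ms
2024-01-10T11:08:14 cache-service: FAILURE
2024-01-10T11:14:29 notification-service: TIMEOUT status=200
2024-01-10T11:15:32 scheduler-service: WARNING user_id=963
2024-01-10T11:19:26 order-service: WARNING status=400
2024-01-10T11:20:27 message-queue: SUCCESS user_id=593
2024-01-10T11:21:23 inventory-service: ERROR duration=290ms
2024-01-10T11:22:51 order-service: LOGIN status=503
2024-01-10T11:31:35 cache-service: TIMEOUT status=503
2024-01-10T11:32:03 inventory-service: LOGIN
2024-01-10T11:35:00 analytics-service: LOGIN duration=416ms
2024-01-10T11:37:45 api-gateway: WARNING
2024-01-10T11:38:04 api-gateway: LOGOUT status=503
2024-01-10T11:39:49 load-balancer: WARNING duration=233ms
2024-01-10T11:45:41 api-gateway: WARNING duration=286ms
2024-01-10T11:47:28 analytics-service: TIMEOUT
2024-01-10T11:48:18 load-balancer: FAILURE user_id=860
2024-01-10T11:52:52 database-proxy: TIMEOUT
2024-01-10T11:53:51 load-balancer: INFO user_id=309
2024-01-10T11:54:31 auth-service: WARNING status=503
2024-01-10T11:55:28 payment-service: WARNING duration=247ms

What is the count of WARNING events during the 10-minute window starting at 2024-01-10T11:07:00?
1

To count events in the time window:

1. Window boundaries: 2024-01-10T11:07:00 to 2024-01-10T11:17:00
2. Filter for WARNING events within this window
3. Count matching events: 1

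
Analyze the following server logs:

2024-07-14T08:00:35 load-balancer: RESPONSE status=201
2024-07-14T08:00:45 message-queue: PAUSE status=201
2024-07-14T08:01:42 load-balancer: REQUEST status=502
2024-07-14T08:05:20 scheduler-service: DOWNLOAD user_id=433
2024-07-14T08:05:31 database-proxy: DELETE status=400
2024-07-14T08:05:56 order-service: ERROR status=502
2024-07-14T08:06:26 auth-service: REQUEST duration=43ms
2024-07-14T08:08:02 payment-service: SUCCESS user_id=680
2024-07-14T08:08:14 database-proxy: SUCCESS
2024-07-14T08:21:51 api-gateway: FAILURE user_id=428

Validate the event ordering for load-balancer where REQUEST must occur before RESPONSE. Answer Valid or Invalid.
Invalid

To validate ordering:

1. Required order: REQUEST → RESPONSE
2. Rule: REQUEST must occur before RESPONSE
3. Check actual order of events for load-balancer
4. Result: Invalid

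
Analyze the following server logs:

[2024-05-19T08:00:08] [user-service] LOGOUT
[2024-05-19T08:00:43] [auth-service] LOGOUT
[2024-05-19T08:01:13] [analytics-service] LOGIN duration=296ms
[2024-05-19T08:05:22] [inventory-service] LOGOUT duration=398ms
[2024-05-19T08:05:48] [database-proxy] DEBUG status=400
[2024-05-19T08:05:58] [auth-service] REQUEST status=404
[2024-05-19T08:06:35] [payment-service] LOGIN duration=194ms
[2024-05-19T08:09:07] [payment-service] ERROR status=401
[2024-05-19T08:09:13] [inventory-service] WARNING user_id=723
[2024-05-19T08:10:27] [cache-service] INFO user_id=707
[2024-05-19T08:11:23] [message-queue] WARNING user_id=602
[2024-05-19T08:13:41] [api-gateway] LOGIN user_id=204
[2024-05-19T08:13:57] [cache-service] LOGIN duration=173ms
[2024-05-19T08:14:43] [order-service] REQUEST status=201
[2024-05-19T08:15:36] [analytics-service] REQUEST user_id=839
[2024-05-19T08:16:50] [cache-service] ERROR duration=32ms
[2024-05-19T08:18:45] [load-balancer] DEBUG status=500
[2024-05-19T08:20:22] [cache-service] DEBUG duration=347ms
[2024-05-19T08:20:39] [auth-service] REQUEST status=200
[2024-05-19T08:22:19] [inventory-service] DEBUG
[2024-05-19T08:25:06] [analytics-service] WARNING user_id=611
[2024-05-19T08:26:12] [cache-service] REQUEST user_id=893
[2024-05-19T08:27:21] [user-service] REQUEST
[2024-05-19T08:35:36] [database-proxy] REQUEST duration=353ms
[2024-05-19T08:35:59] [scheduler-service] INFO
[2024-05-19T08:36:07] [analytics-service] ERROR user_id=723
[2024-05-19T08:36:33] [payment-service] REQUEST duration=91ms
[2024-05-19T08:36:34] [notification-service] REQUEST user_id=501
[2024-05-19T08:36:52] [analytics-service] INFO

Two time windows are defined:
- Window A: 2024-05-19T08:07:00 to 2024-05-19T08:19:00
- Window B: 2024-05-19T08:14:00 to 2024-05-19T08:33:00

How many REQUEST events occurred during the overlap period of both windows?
2

To find overlap events:

1. Window A: 2024-05-19T08:07:00 to 2024-05-19T08:19:00
2. Window B: 2024-05-19T08:14:00 to 2024-05-19T08:33:00
3. Overlap period: 2024-05-19T08:14:00 to 2024-05-19T08:19:00
4. Count REQUEST events in overlap: 2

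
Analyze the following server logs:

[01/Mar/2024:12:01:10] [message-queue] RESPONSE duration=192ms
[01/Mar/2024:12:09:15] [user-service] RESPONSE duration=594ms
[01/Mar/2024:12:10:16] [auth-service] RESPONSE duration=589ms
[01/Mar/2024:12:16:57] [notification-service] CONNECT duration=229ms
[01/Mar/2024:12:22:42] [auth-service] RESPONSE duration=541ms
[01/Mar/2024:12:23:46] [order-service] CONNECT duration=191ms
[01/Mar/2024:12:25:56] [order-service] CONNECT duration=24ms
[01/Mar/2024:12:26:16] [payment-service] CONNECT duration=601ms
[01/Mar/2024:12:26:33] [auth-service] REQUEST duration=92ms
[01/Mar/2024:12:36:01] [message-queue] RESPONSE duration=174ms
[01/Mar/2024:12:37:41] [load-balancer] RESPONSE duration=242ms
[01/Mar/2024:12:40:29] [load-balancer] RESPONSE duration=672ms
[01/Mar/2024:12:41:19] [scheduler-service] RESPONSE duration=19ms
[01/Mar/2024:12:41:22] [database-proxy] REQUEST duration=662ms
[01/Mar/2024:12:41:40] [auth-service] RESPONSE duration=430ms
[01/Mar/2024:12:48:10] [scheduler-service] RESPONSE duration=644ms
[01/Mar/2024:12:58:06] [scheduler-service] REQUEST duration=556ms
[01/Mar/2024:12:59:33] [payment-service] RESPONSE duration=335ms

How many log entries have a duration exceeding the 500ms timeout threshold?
8

To count timeouts:

1. Threshold: 500ms
2. Extract duration from each log entry
3. Count entries where duration > 500
4. Timeout count: 8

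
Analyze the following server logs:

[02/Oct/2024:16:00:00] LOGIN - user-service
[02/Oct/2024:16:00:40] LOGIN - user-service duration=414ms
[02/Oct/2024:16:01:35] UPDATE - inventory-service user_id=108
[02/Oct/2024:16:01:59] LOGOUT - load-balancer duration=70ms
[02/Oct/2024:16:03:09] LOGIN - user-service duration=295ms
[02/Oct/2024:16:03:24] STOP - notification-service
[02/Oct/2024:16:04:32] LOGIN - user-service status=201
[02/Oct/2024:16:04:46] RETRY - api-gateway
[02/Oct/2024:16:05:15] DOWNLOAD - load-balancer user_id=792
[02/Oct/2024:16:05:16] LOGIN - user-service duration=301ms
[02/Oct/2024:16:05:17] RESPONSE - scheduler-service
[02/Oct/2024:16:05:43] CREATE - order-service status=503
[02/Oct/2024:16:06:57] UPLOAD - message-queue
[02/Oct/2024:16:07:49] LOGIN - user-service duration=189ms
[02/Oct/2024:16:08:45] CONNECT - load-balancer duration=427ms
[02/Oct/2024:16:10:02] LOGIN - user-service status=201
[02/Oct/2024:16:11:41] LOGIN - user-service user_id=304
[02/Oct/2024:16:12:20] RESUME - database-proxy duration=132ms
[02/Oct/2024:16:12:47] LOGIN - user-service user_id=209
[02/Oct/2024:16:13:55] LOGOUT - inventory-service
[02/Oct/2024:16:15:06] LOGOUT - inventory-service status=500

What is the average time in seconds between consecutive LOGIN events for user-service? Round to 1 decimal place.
95.9

To calculate average interval:

1. Find all LOGIN events for user-service in order
2. Calculate time gaps between consecutive events
3. Compute mean of gaps: 767 / 8 = 95.9 seconds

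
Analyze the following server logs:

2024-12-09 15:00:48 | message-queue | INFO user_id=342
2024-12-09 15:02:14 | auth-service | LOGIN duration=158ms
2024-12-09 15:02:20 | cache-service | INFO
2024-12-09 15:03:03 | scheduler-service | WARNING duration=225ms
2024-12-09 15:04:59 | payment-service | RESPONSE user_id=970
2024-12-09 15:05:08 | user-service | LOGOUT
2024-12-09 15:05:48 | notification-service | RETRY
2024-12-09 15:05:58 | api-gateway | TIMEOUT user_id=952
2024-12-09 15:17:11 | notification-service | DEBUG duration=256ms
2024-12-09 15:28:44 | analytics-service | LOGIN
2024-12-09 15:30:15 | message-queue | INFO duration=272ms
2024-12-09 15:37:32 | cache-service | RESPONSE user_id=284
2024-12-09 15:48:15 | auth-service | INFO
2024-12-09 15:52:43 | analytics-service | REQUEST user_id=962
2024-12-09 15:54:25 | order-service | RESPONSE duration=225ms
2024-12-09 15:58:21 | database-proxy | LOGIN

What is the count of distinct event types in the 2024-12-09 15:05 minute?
3

To count unique event types:

1. Filter events in the minute starting at 2024-12-09 15:05
2. Extract event types from matching entries
3. Count unique types: 3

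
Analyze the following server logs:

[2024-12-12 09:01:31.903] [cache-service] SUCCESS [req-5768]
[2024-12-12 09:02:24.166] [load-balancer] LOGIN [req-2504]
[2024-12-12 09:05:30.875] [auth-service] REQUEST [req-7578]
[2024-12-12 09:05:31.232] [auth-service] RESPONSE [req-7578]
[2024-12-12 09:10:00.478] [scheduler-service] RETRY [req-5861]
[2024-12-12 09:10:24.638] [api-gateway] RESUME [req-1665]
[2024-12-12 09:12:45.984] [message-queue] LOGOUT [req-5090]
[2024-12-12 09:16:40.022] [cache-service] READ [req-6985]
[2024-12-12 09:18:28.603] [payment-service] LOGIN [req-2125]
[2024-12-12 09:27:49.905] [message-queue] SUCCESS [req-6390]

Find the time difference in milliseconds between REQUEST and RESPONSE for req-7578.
357

To calculate latency:

1. Find REQUEST with id req-7578: 2024-12-12 09:05:30.875
2. Find RESPONSE with id req-7578: 2024-12-12 09:05:31.232
3. Latency: 2024-12-12 09:05:31.232 - 2024-12-12 09:05:30.875 = 357ms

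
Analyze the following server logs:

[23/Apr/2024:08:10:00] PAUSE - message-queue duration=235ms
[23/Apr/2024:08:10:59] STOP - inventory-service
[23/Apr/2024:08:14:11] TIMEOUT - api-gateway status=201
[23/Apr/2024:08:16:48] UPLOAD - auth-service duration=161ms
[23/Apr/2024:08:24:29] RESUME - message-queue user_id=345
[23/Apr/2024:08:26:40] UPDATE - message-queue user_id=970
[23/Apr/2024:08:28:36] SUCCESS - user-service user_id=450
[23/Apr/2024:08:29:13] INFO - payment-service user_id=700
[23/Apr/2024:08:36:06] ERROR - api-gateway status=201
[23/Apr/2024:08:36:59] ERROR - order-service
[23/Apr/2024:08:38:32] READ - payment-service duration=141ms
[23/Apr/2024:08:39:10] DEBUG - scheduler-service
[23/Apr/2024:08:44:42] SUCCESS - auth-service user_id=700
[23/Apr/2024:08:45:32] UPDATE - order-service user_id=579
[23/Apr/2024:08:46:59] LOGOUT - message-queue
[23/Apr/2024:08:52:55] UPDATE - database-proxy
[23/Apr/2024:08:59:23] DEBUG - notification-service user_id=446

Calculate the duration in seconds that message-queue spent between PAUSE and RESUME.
869

To calculate state duration:

1. Find PAUSE event for message-queue: 23/Apr/2024:08:10:00
2. Find RESUME event for message-queue: 23/Apr/2024:08:24:29
3. Calculate duration: 23/Apr/2024:08:24:29 - 23/Apr/2024:08:10:00 = 869 seconds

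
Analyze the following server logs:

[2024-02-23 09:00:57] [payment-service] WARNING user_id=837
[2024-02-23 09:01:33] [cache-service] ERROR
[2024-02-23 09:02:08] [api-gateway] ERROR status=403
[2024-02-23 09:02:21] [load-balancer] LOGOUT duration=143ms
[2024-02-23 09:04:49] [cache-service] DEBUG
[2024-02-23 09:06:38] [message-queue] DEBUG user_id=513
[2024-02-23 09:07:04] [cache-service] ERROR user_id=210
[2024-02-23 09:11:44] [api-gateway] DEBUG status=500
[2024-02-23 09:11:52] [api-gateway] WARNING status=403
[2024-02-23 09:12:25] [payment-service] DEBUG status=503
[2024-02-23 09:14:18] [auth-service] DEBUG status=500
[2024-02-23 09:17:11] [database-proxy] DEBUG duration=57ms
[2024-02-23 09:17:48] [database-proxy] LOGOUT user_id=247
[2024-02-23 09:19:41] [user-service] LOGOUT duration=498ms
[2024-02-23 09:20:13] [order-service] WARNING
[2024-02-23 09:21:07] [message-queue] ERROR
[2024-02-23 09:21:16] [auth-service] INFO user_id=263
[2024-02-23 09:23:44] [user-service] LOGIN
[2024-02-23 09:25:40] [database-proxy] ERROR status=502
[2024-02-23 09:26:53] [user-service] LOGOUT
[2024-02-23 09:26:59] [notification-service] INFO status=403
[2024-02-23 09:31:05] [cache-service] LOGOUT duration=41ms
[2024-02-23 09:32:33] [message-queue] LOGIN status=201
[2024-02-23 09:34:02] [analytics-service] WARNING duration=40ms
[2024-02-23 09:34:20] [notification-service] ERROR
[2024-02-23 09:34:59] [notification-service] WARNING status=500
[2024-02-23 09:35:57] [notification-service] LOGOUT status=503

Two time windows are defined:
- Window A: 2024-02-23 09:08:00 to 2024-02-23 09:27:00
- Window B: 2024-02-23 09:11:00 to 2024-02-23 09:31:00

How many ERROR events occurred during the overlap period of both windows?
2

To find overlap events:

1. Window A: 2024-02-23 09:08:00 to 2024-02-23 09:27:00
2. Window B: 2024-02-23 09:11:00 to 2024-02-23 09:31:00
3. Overlap period: 2024-02-23 09:11:00 to 2024-02-23 09:27:00
4. Count ERROR events in overlap: 2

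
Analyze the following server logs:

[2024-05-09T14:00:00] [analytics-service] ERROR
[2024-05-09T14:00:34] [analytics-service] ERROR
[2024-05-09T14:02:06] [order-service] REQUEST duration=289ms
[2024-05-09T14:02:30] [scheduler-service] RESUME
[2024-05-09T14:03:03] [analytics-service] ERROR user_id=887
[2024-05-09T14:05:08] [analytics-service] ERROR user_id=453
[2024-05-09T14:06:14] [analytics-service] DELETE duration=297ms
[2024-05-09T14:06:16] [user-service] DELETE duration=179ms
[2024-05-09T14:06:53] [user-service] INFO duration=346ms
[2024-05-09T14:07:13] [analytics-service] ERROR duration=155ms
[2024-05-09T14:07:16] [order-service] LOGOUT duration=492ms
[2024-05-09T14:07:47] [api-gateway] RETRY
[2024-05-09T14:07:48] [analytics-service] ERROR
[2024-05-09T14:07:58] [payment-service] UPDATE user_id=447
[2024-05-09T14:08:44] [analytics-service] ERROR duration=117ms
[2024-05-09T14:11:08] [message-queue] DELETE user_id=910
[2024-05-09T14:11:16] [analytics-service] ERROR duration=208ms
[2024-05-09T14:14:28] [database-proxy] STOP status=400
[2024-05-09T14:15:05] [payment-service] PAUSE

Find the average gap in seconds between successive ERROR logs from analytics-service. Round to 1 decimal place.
96.6

To calculate average interval:

1. Find all ERROR events for analytics-service in order
2. Calculate time gaps between consecutive events
3. Compute mean of gaps: 676 / 7 = 96.6 seconds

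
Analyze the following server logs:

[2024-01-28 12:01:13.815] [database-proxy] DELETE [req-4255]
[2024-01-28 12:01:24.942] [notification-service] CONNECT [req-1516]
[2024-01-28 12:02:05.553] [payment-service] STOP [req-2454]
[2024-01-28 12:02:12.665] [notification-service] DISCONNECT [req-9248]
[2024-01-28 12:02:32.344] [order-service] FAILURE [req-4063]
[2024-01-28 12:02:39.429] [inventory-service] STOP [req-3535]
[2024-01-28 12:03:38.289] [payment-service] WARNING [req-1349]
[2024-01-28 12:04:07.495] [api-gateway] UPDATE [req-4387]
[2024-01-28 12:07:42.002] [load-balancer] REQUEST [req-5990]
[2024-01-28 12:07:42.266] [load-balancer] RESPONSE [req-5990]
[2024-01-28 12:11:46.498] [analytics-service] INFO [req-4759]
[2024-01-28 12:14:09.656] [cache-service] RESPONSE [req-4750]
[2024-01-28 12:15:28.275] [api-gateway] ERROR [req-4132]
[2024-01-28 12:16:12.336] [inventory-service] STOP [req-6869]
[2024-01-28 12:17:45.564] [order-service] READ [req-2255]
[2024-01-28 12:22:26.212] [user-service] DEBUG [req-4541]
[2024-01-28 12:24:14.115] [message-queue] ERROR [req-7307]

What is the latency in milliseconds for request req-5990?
264

To calculate latency:

1. Find REQUEST with id req-5990: 2024-01-28 12:07:42.002
2. Find RESPONSE with id req-5990: 2024-01-28 12:07:42.266
3. Latency: 2024-01-28 12:07:42.266 - 2024-01-28 12:07:42.002 = 264ms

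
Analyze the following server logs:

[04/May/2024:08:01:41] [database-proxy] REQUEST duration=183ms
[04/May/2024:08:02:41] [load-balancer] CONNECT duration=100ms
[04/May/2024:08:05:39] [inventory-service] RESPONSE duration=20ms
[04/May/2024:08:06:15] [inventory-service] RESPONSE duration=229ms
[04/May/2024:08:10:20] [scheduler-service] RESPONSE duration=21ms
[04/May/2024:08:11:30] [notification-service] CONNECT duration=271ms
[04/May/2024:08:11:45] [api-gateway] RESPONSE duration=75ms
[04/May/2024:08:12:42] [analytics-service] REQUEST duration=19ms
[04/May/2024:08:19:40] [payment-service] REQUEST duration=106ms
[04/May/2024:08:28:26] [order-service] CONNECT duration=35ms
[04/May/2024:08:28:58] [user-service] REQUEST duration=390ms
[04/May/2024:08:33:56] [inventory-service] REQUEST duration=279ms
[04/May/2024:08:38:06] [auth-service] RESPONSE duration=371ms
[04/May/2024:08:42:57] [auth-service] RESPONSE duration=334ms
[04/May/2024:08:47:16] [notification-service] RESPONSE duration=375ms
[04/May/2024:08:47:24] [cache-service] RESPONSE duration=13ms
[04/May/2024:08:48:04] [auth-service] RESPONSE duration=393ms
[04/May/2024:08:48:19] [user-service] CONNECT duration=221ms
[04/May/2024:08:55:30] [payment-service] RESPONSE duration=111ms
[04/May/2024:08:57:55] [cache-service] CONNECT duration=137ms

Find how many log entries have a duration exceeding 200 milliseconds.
9

To count timeouts:

1. Threshold: 200ms
2. Extract duration from each log entry
3. Count entries where duration > 200
4. Timeout count: 9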